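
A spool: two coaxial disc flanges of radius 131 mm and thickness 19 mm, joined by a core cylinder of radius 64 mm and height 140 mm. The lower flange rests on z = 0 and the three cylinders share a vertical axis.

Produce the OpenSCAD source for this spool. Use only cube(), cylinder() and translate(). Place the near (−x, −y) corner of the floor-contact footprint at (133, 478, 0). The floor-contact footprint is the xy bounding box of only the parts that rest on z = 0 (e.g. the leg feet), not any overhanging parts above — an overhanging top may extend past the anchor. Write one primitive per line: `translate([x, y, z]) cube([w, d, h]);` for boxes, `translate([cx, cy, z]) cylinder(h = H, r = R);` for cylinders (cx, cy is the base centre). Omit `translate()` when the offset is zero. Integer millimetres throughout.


translate([264, 609, 0]) cylinder(h = 19, r = 131);
translate([264, 609, 19]) cylinder(h = 140, r = 64);
translate([264, 609, 159]) cylinder(h = 19, r = 131);


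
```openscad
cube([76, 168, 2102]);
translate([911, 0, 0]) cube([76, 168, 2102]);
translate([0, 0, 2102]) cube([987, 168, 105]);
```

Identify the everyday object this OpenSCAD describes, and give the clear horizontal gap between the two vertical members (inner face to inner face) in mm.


A door frame. The clear opening width is 835 mm.

Two 2102 mm tall posts with a header on top — a door frame. The left jamb is 76 mm wide at x = 0; the right jamb starts at x = 911. The clear opening is 911 − 76 = 835 mm.


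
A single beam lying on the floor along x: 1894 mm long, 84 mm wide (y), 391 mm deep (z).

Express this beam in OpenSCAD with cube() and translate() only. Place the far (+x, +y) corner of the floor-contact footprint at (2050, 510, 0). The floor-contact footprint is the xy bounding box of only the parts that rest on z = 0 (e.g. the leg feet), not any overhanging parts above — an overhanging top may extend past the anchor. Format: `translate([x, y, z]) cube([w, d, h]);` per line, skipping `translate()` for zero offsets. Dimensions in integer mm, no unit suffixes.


translate([156, 426, 0]) cube([1894, 84, 391]);


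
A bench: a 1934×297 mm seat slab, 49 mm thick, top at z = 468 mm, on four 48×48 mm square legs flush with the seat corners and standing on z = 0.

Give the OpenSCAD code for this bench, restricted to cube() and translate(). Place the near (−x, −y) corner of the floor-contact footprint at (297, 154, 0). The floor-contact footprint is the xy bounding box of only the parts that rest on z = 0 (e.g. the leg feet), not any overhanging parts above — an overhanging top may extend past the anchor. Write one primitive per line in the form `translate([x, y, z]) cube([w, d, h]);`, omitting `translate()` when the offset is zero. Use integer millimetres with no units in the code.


// leg_h = 468 − 49 = 419
translate([297, 154, 419]) cube([1934, 297, 49]);
translate([297, 154, 0]) cube([48, 48, 419]);
translate([297, 403, 0]) cube([48, 48, 419]);
translate([2183, 154, 0]) cube([48, 48, 419]);
translate([2183, 403, 0]) cube([48, 48, 419]);


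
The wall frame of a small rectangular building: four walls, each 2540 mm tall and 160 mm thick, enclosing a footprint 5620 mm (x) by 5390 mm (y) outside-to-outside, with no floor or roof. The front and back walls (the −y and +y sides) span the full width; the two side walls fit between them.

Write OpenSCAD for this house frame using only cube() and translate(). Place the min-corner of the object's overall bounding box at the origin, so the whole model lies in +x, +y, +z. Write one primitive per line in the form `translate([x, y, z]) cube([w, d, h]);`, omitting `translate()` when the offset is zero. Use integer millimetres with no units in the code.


cube([5620, 160, 2540]);
translate([0, 5230, 0]) cube([5620, 160, 2540]);
translate([0, 160, 0]) cube([160, 5070, 2540]);
translate([5460, 160, 0]) cube([160, 5070, 2540]);


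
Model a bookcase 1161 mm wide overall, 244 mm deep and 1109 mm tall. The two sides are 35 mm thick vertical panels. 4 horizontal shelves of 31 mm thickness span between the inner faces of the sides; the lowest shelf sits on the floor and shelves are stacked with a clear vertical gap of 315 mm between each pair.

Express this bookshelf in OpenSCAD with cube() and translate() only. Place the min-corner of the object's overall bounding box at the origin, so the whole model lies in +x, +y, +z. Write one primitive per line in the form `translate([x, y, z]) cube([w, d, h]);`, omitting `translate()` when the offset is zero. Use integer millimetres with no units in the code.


cube([35, 244, 1109]);
translate([1126, 0, 0]) cube([35, 244, 1109]);
translate([35, 0, 0]) cube([1091, 244, 31]);
translate([35, 0, 346]) cube([1091, 244, 31]);
translate([35, 0, 692]) cube([1091, 244, 31]);
translate([35, 0, 1038]) cube([1091, 244, 31]);


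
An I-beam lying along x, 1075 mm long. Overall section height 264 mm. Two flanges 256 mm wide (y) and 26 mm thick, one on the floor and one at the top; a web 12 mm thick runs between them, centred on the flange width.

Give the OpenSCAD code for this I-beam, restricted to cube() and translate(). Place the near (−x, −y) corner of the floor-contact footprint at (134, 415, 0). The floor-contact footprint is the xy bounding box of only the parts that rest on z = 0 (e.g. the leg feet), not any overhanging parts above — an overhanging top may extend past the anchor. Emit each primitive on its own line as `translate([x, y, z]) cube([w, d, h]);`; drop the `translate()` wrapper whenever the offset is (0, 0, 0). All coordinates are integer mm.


translate([134, 415, 0]) cube([1075, 256, 26]);
translate([134, 537, 26]) cube([1075, 12, 212]);
translate([134, 415, 238]) cube([1075, 256, 26]);


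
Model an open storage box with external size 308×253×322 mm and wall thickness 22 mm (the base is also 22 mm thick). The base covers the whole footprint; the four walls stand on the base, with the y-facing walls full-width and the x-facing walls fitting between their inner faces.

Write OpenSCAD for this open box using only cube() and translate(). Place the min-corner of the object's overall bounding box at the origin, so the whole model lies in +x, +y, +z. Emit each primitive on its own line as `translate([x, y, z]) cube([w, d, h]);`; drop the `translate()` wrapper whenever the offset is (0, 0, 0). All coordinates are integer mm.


cube([308, 253, 22]);
translate([0, 0, 22]) cube([308, 22, 300]);
translate([0, 231, 22]) cube([308, 22, 300]);
translate([0, 22, 22]) cube([22, 209, 300]);
translate([286, 22, 22]) cube([22, 209, 300]);


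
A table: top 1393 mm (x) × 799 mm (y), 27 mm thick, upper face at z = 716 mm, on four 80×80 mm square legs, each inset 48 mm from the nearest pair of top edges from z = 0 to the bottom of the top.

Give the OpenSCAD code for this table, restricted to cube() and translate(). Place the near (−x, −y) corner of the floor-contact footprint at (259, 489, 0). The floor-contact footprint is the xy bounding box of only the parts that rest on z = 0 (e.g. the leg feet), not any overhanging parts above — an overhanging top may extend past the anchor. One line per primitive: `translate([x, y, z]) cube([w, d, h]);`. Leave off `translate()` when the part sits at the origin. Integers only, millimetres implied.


// leg_h = 716 - 27 = 689
translate([211, 441, 689]) cube([1393, 799, 27]);
translate([259, 489, 0]) cube([80, 80, 689]);
translate([1476, 489, 0]) cube([80, 80, 689]);
translate([259, 1112, 0]) cube([80, 80, 689]);
translate([1476, 1112, 0]) cube([80, 80, 689]);


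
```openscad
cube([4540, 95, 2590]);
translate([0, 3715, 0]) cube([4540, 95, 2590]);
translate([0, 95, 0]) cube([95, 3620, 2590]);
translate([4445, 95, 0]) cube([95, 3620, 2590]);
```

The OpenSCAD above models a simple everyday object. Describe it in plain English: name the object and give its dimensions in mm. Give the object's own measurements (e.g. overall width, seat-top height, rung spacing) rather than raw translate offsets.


The wall frame of a small rectangular building: four walls, each 2590 mm tall and 95 mm thick, enclosing a footprint 4540 mm (x) by 3810 mm (y) outside-to-outside, with no floor or roof. The front and back walls (the −y and +y sides) span the full width; the two side walls fit between them.


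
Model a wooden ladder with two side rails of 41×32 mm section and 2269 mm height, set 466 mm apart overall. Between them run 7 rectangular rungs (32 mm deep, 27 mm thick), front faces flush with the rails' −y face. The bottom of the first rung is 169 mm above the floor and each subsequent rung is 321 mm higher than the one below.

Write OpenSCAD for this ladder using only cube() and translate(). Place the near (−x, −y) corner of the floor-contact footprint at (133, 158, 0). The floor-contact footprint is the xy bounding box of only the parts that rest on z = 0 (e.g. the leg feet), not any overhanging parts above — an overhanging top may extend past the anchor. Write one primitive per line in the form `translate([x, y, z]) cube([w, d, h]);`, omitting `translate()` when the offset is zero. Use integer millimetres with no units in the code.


translate([133, 158, 0]) cube([41, 32, 2269]);
translate([558, 158, 0]) cube([41, 32, 2269]);
translate([174, 158, 169]) cube([384, 32, 27]);
translate([174, 158, 490]) cube([384, 32, 27]);
translate([174, 158, 811]) cube([384, 32, 27]);
translate([174, 158, 1132]) cube([384, 32, 27]);
translate([174, 158, 1453]) cube([384, 32, 27]);
translate([174, 158, 1774]) cube([384, 32, 27]);
translate([174, 158, 2095]) cube([384, 32, 27]);


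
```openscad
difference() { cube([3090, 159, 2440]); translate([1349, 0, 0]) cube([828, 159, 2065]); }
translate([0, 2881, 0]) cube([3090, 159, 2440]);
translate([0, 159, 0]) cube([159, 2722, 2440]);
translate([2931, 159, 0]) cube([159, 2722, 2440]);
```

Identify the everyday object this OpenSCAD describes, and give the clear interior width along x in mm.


A single room. The interior width is 2772 mm.

Four walls enclosing a rectangle with a door in the front wall — a room. Outside width 3090 minus two 159 mm walls gives 2772 mm.


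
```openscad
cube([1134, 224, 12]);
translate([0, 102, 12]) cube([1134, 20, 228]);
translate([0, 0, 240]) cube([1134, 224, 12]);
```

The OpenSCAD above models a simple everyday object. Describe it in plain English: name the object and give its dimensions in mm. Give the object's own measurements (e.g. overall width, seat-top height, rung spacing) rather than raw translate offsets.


An I-beam lying along x, 1134 mm long. Overall section height 252 mm. Two flanges 224 mm wide (y) and 12 mm thick, one on the floor and one at the top; a web 20 mm thick runs between them, centred on the flange width.


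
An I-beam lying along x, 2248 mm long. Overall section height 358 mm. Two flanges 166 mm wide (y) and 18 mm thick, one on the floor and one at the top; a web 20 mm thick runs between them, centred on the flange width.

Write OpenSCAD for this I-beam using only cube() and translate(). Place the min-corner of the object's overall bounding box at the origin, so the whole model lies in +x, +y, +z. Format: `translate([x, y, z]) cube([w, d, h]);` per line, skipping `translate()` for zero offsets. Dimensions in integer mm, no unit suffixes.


cube([2248, 166, 18]);
translate([0, 73, 18]) cube([2248, 20, 322]);
translate([0, 0, 340]) cube([2248, 166, 18]);


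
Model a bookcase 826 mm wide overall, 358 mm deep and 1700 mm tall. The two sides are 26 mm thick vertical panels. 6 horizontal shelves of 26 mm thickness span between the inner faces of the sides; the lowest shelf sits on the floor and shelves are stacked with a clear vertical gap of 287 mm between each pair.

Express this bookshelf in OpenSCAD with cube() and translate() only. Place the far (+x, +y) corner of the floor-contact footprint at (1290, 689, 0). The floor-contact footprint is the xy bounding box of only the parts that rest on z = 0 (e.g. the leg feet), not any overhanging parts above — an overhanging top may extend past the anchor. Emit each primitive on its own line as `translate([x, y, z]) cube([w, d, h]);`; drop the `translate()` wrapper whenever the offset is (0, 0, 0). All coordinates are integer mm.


translate([464, 331, 0]) cube([26, 358, 1700]);
translate([1264, 331, 0]) cube([26, 358, 1700]);
translate([490, 331, 0]) cube([774, 358, 26]);
translate([490, 331, 313]) cube([774, 358, 26]);
translate([490, 331, 626]) cube([774, 358, 26]);
translate([490, 331, 939]) cube([774, 358, 26]);
translate([490, 331, 1252]) cube([774, 358, 26]);
translate([490, 331, 1565]) cube([774, 358, 26]);


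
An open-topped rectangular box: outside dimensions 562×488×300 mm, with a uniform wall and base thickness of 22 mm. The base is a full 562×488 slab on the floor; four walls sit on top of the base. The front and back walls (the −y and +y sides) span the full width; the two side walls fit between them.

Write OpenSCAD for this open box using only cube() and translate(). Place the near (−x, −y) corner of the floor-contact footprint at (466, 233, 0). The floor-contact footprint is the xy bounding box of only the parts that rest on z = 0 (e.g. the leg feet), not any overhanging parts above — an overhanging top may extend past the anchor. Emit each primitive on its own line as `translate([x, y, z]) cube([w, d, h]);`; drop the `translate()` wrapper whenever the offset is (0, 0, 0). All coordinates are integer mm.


translate([466, 233, 0]) cube([562, 488, 22]);
translate([466, 233, 22]) cube([562, 22, 278]);
translate([466, 699, 22]) cube([562, 22, 278]);
translate([466, 255, 22]) cube([22, 444, 278]);
translate([1006, 255, 22]) cube([22, 444, 278]);


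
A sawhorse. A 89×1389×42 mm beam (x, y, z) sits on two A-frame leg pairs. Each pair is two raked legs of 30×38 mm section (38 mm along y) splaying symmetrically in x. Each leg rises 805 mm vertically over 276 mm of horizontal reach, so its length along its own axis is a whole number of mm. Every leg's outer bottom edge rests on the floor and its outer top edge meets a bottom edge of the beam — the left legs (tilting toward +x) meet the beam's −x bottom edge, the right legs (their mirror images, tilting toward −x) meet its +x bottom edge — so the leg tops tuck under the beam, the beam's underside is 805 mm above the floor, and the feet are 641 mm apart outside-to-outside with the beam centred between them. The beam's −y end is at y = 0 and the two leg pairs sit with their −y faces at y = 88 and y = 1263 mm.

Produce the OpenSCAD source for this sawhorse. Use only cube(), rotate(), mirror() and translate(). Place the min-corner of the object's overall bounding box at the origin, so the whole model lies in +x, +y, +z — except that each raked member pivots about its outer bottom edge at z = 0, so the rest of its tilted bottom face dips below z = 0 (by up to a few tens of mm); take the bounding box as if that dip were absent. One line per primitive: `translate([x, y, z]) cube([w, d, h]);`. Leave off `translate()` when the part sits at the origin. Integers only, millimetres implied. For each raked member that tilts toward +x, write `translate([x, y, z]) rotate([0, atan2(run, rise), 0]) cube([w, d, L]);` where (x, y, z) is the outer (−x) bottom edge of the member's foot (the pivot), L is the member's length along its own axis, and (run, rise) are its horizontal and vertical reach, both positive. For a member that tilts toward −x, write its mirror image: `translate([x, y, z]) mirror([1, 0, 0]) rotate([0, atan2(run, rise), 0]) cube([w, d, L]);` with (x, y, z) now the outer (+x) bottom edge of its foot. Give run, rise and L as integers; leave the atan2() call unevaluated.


// leg length = √(276² + 805²) = 851
// right-leg outer foot x = 2·276 + 89 = 641
// beam min-corner = (276, 0, 805)
translate([276, 0, 805]) cube([89, 1389, 42]);
translate([0, 88, 0]) rotate([0, atan2(276, 805), 0]) cube([30, 38, 851]);
translate([641, 88, 0]) mirror([1, 0, 0]) rotate([0, atan2(276, 805), 0]) cube([30, 38, 851]);
translate([0, 1263, 0]) rotate([0, atan2(276, 805), 0]) cube([30, 38, 851]);
translate([641, 1263, 0]) mirror([1, 0, 0]) rotate([0, atan2(276, 805), 0]) cube([30, 38, 851]);


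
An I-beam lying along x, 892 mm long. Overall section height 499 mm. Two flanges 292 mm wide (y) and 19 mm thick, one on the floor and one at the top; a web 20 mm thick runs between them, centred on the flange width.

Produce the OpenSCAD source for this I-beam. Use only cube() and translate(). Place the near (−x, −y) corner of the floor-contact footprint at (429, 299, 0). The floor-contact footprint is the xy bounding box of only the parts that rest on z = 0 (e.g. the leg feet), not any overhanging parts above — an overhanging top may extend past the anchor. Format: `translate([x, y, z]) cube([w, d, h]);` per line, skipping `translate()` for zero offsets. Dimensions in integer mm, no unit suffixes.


translate([429, 299, 0]) cube([892, 292, 19]);
translate([429, 435, 19]) cube([892, 20, 461]);
translate([429, 299, 480]) cube([892, 292, 19]);


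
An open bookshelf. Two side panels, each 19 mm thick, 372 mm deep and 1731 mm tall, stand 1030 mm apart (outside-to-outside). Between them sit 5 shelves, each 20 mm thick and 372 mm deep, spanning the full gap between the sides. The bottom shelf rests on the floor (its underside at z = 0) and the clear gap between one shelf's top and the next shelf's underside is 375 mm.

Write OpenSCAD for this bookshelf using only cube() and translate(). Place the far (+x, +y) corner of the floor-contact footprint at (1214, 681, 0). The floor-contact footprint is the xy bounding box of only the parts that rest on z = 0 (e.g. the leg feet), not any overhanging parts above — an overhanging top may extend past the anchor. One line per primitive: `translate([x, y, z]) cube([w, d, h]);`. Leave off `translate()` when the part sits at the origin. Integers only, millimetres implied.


translate([184, 309, 0]) cube([19, 372, 1731]);
translate([1195, 309, 0]) cube([19, 372, 1731]);
translate([203, 309, 0]) cube([992, 372, 20]);
translate([203, 309, 395]) cube([992, 372, 20]);
translate([203, 309, 790]) cube([992, 372, 20]);
translate([203, 309, 1185]) cube([992, 372, 20]);
translate([203, 309, 1580]) cube([992, 372, 20]);


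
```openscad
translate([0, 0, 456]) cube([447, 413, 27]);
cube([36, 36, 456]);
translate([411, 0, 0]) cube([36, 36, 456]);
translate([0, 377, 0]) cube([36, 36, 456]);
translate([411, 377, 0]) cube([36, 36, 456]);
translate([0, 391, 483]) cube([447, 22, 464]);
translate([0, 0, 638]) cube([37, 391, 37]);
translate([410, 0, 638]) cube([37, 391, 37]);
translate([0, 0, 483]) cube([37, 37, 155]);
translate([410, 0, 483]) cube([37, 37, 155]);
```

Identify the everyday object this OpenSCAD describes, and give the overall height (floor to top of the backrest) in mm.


A chair. The overall height is 947 mm.

A slab on four corner posts with a tall panel at the back — a chair. The seat slab sits at z = 456 with thickness 27, and the 464 mm backrest starts at the seat top, so the overall height is 456 + 27 + 464 = 947 mm.


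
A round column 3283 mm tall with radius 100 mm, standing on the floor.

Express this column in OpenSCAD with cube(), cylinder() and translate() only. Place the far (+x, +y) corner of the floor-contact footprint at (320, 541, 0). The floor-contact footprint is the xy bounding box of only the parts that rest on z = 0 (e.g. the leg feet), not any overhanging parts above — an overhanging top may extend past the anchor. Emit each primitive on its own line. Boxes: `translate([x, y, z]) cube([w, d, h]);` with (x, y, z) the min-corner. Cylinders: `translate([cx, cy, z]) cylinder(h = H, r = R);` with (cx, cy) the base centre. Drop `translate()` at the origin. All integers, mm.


translate([220, 441, 0]) cylinder(h = 3283, r = 100);


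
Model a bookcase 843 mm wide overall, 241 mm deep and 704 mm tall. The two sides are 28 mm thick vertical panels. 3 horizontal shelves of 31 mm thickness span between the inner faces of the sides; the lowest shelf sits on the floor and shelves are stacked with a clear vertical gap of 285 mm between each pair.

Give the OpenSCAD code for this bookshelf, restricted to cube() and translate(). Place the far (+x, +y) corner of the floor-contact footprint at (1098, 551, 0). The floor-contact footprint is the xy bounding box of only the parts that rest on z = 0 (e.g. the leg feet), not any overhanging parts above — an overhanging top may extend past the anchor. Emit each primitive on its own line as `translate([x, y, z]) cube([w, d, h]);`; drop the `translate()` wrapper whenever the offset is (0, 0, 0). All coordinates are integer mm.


translate([255, 310, 0]) cube([28, 241, 704]);
translate([1070, 310, 0]) cube([28, 241, 704]);
translate([283, 310, 0]) cube([787, 241, 31]);
translate([283, 310, 316]) cube([787, 241, 31]);
translate([283, 310, 632]) cube([787, 241, 31]);


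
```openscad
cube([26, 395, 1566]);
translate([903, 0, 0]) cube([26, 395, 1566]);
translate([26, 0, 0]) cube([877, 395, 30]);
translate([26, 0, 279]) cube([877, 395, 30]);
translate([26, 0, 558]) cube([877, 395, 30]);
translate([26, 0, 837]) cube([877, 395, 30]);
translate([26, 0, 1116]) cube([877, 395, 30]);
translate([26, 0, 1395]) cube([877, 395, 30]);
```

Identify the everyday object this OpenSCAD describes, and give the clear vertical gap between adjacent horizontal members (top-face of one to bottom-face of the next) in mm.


A bookshelf. The clear shelf gap is 249 mm.

Two tall side panels with 6 horizontal boards between them — a bookshelf. The first two shelf undersides are at z = 0 and z = 279; with shelf thickness 30, the clear gap is 279 − 0 − 30 = 249 mm.


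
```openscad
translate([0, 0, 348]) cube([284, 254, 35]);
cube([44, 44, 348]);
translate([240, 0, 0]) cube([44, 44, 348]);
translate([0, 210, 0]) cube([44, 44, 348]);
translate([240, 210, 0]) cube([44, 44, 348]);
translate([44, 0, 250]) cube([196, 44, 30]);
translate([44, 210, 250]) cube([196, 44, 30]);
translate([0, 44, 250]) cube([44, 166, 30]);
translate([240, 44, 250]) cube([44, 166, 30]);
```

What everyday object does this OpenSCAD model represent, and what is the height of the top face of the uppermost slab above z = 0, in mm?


A stool. The seat height is 383 mm.

A 284×254×35 slab at z = 348 on four corner posts — a stool. The seat top is 348 + 35 = 383 mm.


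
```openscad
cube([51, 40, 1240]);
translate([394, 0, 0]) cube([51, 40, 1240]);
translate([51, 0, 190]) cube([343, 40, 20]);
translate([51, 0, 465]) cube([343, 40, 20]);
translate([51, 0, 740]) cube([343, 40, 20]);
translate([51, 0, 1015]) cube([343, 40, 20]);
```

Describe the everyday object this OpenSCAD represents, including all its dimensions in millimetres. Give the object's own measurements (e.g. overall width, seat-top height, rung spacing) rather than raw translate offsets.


A straight ladder. Two 51×40 mm vertical rails, 1240 mm tall, stand 445 mm apart (outside-to-outside) with their front faces coplanar on the −y side. 4 rungs, each 40 mm deep and 20 mm tall, span between the inner faces of the rails, front faces flush with the rails. The lowest rung's underside is at z = 190 mm and rungs are spaced 275 mm apart (underside to underside).


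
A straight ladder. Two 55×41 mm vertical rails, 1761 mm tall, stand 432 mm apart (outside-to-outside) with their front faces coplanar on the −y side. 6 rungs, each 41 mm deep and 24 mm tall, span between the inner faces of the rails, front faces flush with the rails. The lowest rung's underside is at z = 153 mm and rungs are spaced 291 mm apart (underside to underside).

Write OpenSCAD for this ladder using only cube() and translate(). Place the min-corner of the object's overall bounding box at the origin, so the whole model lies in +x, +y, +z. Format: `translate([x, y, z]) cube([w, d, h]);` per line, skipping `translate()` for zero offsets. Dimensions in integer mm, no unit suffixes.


// rung span = 432 - 2*55 = 322
// rung[k] z = 153 + k*291
cube([55, 41, 1761]);
translate([377, 0, 0]) cube([55, 41, 1761]);
translate([55, 0, 153]) cube([322, 41, 24]);
translate([55, 0, 444]) cube([322, 41, 24]);
translate([55, 0, 735]) cube([322, 41, 24]);
translate([55, 0, 1026]) cube([322, 41, 24]);
translate([55, 0, 1317]) cube([322, 41, 24]);
translate([55, 0, 1608]) cube([322, 41, 24]);


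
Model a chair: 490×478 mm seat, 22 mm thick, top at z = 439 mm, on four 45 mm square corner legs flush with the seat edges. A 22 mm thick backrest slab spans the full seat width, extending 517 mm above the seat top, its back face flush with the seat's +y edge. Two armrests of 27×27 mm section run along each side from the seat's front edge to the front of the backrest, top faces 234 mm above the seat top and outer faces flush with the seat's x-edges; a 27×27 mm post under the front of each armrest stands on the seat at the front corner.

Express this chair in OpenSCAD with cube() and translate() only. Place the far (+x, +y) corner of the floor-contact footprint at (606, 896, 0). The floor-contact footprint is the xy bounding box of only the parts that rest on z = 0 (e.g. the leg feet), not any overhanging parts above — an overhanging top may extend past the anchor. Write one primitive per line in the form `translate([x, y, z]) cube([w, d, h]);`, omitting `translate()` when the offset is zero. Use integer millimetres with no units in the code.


translate([116, 418, 417]) cube([490, 478, 22]);
translate([116, 418, 0]) cube([45, 45, 417]);
translate([561, 418, 0]) cube([45, 45, 417]);
translate([116, 851, 0]) cube([45, 45, 417]);
translate([561, 851, 0]) cube([45, 45, 417]);
translate([116, 874, 439]) cube([490, 22, 517]);
translate([116, 418, 646]) cube([27, 456, 27]);
translate([579, 418, 646]) cube([27, 456, 27]);
translate([116, 418, 439]) cube([27, 27, 207]);
translate([579, 418, 439]) cube([27, 27, 207]);


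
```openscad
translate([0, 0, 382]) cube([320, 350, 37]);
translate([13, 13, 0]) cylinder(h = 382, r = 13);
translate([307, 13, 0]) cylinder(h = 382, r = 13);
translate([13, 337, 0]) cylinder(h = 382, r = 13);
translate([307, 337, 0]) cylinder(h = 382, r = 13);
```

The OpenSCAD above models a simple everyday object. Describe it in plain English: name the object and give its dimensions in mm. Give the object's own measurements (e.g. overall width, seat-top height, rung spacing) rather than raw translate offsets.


A four-legged stool. The seat is a 320×350×37 mm slab whose top surface is at z = 419 mm; four round legs, each 26 mm in diameter, run from the floor (z = 0) to the underside of the seat, each leg's axis is inset half a diameter from the nearest pair of seat edges (so the leg's bounding box is flush with the corner).


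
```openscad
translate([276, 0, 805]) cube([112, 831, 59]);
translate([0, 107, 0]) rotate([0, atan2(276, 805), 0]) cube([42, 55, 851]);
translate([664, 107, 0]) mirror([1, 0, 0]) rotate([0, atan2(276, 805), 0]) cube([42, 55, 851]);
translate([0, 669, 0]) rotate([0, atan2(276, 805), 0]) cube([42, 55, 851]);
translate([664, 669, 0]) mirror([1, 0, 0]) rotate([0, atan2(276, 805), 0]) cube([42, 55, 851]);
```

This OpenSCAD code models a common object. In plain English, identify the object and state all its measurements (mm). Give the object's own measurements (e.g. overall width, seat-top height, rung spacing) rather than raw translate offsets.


A sawhorse. A 112×831×59 mm beam (x, y, z) sits on two A-frame leg pairs. Each pair is two raked legs of 42×55 mm section (55 mm along y) splaying symmetrically in x. Each leg rises 805 mm vertically over 276 mm of horizontal reach and is 851 mm long along its own axis. Every leg's outer bottom edge rests on the floor and its outer top edge meets a bottom edge of the beam — the left legs (tilting toward +x) meet the beam's −x bottom edge, the right legs (their mirror images, tilting toward −x) meet its +x bottom edge — so the leg tops tuck under the beam, the beam's underside is 805 mm above the floor, and the feet are 664 mm apart outside-to-outside with the beam centred between them. The two leg pairs are set in 107 mm from either end of the beam.


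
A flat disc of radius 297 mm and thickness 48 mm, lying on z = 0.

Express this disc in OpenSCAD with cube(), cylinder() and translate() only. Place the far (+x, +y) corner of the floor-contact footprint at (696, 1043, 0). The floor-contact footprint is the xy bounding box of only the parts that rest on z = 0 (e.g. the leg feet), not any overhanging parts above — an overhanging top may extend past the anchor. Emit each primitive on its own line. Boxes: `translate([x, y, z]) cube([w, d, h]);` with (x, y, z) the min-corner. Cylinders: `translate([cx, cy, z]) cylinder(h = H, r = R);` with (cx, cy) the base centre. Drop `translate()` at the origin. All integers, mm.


translate([399, 746, 0]) cylinder(h = 48, r = 297);


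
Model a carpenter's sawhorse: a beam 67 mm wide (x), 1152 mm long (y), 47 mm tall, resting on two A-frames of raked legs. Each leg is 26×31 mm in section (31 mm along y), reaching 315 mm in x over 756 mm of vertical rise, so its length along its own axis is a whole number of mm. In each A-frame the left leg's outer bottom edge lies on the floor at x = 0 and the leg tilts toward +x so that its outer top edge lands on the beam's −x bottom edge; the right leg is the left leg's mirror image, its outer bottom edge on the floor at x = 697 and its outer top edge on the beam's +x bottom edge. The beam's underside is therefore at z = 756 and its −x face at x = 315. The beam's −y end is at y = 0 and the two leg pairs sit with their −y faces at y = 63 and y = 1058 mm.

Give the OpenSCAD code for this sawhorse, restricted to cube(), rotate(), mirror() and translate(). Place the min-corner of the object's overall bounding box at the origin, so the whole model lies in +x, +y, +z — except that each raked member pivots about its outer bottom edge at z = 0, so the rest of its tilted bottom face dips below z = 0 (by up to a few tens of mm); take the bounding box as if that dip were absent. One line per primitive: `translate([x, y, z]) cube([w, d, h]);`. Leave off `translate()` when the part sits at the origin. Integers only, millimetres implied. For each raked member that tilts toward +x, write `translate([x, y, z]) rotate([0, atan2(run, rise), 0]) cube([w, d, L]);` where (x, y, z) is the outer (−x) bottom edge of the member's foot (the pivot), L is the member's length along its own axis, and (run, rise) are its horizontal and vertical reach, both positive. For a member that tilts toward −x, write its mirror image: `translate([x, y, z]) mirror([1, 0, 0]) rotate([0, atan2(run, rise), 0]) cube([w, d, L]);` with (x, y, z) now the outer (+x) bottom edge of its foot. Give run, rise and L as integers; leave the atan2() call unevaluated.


translate([315, 0, 756]) cube([67, 1152, 47]);
translate([0, 63, 0]) rotate([0, atan2(315, 756), 0]) cube([26, 31, 819]);
translate([697, 63, 0]) mirror([1, 0, 0]) rotate([0, atan2(315, 756), 0]) cube([26, 31, 819]);
translate([0, 1058, 0]) rotate([0, atan2(315, 756), 0]) cube([26, 31, 819]);
translate([697, 1058, 0]) mirror([1, 0, 0]) rotate([0, atan2(315, 756), 0]) cube([26, 31, 819]);


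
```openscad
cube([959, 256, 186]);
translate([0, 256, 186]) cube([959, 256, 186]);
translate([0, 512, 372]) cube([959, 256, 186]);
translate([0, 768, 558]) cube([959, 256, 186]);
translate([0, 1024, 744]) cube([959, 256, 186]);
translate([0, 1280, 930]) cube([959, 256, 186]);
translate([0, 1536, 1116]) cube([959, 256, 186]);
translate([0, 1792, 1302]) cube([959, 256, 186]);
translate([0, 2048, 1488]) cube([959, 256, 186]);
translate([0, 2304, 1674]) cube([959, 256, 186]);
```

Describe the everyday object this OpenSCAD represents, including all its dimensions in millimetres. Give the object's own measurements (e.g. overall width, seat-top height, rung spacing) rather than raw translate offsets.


A straight staircase of 10 solid steps. Each step is 959 mm wide (x), 256 mm deep (y, the going) and 186 mm tall (the rise). The first step rests on the floor; each subsequent step sits one going further in +y and one rise higher in +z, directly behind and above the previous step with no overlap.


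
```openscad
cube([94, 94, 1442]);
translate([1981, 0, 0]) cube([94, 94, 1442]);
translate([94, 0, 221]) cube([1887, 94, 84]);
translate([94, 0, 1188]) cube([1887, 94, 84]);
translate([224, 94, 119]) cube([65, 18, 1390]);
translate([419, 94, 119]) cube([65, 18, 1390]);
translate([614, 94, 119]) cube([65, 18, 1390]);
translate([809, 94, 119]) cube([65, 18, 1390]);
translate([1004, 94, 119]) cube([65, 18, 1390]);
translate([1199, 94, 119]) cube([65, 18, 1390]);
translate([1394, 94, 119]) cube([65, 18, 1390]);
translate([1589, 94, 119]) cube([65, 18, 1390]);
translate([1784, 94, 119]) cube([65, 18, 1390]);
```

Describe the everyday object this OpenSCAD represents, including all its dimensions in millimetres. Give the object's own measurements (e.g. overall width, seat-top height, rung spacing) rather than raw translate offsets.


A fence section. Two 94×94 mm posts, 1442 mm tall, stand on the floor with a clear span of 1887 mm between their inner faces. Two horizontal rails of 94×84 mm section span the gap between the posts with their undersides at z = 221 mm and z = 1188 mm, flush with the posts' −y face. 9 pickets, each 65 mm wide, 18 mm thick and 1390 mm tall, are fixed to the +y face of the rails with their bottoms at z = 119 mm, spaced across the span with a 130 mm gap after the −x post and between neighbouring pickets, with 132 mm left before the +x post.


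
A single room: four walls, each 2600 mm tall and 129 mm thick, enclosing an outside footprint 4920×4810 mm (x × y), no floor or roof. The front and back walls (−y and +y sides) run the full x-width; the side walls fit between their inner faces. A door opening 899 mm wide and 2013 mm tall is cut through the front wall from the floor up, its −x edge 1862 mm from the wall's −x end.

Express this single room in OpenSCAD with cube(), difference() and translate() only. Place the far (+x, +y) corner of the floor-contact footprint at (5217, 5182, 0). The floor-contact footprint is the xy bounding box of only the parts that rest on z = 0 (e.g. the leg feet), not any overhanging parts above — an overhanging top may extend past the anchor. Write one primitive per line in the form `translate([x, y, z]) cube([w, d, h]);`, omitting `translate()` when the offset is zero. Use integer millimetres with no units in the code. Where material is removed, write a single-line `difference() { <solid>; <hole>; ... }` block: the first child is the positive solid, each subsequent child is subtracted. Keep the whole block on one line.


difference() { translate([297, 372, 0]) cube([4920, 129, 2600]); translate([2159, 372, 0]) cube([899, 129, 2013]); }
translate([297, 5053, 0]) cube([4920, 129, 2600]);
translate([297, 501, 0]) cube([129, 4552, 2600]);
translate([5088, 501, 0]) cube([129, 4552, 2600]);


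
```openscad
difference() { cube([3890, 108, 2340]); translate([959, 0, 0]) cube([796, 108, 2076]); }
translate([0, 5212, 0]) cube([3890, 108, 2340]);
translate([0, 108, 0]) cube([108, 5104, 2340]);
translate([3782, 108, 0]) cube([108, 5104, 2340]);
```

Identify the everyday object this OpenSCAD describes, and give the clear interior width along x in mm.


A single room. The interior width is 3674 mm.

Four walls enclosing a rectangle with a door in the front wall — a room. Outside width 3890 minus two 108 mm walls gives 3674 mm.


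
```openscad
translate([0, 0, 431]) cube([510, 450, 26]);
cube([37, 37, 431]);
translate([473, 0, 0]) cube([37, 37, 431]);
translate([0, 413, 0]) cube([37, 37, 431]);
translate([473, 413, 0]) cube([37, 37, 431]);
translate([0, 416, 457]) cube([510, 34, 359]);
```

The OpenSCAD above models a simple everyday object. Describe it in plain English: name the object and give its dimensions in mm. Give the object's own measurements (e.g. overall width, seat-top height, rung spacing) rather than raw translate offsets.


A chair. The seat is a 510×450×26 mm slab with its top at z = 457 mm, on four 37×37 mm corner legs (flush with the seat edges, standing on z = 0). A flat backrest 34 mm thick, 359 mm tall, spans the full seat width and rises from the seat top along its +y edge, rear face flush with the rear of the seat.


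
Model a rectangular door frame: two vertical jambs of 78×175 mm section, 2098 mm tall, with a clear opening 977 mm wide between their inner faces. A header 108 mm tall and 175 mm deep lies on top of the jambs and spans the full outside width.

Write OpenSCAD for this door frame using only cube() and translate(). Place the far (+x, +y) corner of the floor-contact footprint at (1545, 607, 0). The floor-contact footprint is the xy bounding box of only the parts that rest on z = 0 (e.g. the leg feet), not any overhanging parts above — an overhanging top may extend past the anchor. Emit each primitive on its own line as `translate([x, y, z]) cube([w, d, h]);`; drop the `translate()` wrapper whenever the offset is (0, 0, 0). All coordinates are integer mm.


translate([412, 432, 0]) cube([78, 175, 2098]);
translate([1467, 432, 0]) cube([78, 175, 2098]);
translate([412, 432, 2098]) cube([1133, 175, 108]);


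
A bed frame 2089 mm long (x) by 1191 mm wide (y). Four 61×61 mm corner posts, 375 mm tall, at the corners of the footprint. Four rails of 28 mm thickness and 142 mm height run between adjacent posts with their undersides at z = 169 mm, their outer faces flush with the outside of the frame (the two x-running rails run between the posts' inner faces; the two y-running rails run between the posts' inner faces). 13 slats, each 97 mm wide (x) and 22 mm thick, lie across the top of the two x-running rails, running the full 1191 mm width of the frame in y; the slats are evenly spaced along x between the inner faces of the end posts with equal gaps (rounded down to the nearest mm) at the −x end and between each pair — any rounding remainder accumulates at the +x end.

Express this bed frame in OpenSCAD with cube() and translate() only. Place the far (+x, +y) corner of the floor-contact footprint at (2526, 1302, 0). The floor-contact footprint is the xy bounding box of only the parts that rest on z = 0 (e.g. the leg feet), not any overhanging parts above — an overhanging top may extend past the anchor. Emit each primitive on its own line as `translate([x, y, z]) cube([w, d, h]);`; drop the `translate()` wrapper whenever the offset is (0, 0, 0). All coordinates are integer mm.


translate([437, 111, 0]) cube([61, 61, 375]);
translate([437, 1241, 0]) cube([61, 61, 375]);
translate([2465, 111, 0]) cube([61, 61, 375]);
translate([2465, 1241, 0]) cube([61, 61, 375]);
translate([498, 111, 169]) cube([1967, 28, 142]);
translate([498, 1274, 169]) cube([1967, 28, 142]);
translate([437, 172, 169]) cube([28, 1069, 142]);
translate([2498, 172, 169]) cube([28, 1069, 142]);
translate([548, 111, 311]) cube([97, 1191, 22]);
translate([695, 111, 311]) cube([97, 1191, 22]);
translate([842, 111, 311]) cube([97, 1191, 22]);
translate([989, 111, 311]) cube([97, 1191, 22]);
translate([1136, 111, 311]) cube([97, 1191, 22]);
translate([1283, 111, 311]) cube([97, 1191, 22]);
translate([1430, 111, 311]) cube([97, 1191, 22]);
translate([1577, 111, 311]) cube([97, 1191, 22]);
translate([1724, 111, 311]) cube([97, 1191, 22]);
translate([1871, 111, 311]) cube([97, 1191, 22]);
translate([2018, 111, 311]) cube([97, 1191, 22]);
translate([2165, 111, 311]) cube([97, 1191, 22]);
translate([2312, 111, 311]) cube([97, 1191, 22]);


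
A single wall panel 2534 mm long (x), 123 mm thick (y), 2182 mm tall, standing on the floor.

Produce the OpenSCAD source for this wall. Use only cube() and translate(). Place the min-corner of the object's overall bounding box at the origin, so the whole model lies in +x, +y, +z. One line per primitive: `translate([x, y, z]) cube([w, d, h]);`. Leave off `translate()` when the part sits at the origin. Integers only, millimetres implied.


cube([2534, 123, 2182]);


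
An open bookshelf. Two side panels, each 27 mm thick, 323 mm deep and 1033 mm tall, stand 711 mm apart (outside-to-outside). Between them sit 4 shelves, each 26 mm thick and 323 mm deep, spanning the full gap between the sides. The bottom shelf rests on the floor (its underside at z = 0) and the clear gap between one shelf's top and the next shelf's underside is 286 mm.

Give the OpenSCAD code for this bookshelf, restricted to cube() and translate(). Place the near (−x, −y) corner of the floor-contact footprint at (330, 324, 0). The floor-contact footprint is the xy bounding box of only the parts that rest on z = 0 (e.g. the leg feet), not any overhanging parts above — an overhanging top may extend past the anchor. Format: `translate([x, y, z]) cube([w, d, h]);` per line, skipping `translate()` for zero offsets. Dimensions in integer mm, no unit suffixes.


translate([330, 324, 0]) cube([27, 323, 1033]);
translate([1014, 324, 0]) cube([27, 323, 1033]);
translate([357, 324, 0]) cube([657, 323, 26]);
translate([357, 324, 312]) cube([657, 323, 26]);
translate([357, 324, 624]) cube([657, 323, 26]);
translate([357, 324, 936]) cube([657, 323, 26]);
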